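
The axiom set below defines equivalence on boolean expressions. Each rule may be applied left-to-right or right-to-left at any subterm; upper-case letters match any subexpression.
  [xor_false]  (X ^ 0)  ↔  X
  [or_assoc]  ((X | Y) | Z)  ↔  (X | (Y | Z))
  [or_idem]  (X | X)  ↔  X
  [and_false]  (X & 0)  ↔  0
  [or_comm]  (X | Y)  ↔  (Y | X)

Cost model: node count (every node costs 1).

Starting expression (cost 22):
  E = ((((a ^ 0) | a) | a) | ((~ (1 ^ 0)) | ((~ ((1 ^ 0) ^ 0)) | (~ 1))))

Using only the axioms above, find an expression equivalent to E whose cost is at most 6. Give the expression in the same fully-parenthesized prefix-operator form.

((a | a) | (~ 1))   [cost 6]

(1) ((1 ^ 0) ^ 0)  =[xor_false →]=  (1 ^ 0)    ⊢ ((((a ^ 0) | a) | a) | ((~ (1 ^ 0)) | ((~ (1 ^ 0)) | (~ 1))))
(2) (1 ^ 0)  =[xor_false →]=  1    ⊢ ((((a ^ 0) | a) | a) | ((~ (1 ^ 0)) | ((~ 1) | (~ 1))))
(3) ((~ (1 ^ 0)) | ((~ 1) | (~ 1)))  =[or_comm →]=  (((~ 1) | (~ 1)) | (~ (1 ^ 0)))    ⊢ ((((a ^ 0) | a) | a) | (((~ 1) | (~ 1)) | (~ (1 ^ 0))))
(4) (a ^ 0)  =[xor_false →]=  a    ⊢ (((a | a) | a) | (((~ 1) | (~ 1)) | (~ (1 ^ 0))))
(5) ((~ 1) | (~ 1))  =[or_idem →]=  (~ 1)    ⊢ (((a | a) | a) | ((~ 1) | (~ (1 ^ 0))))
(6) (1 ^ 0)  =[xor_false →]=  1    ⊢ (((a | a) | a) | ((~ 1) | (~ 1)))
(7) ((~ 1) | (~ 1))  =[or_idem →]=  (~ 1)    ⊢ (((a | a) | a) | (~ 1))
(8) (a | a)  =[or_idem →]=  a    ⊢ cost 6, within 6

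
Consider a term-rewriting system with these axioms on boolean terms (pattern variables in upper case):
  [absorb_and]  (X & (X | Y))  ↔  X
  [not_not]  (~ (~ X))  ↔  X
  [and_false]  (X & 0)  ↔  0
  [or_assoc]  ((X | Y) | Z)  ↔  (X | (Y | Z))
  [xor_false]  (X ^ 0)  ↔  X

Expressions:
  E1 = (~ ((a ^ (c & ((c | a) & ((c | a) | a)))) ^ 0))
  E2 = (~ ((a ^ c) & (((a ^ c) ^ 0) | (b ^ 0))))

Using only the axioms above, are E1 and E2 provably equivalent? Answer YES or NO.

YES

(1) ((c | a) & ((c | a) | a))  =[absorb_and →]=  (c | a)    ⊢ (~ ((a ^ (c & (c | a))) ^ 0))
(2) (c & (c | a))  =[absorb_and →]=  c    ⊢ (~ ((a ^ c) ^ 0))
(3) ((a ^ c) ^ 0)  =[xor_false →]=  (a ^ c)    ⊢ (~ (a ^ c))
(4) (a ^ c)  =[absorb_and ←]=  ((a ^ c) & ((a ^ c) | b))    ⊢ (~ ((a ^ c) & ((a ^ c) | b)))
(5) b  =[xor_false ←]=  (b ^ 0)    ⊢ (~ ((a ^ c) & ((a ^ c) | (b ^ 0))))
(6) (a ^ c)  =[xor_false ←]=  ((a ^ c) ^ 0)    ⊢ E2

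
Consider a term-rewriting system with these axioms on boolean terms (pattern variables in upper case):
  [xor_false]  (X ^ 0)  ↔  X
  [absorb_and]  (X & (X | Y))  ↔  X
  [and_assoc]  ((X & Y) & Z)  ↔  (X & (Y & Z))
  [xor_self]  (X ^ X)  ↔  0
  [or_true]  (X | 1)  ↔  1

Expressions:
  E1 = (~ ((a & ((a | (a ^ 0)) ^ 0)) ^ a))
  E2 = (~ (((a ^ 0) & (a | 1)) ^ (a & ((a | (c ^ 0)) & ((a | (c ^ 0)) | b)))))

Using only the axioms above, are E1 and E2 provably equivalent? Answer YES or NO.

(1) ((a | (a ^ 0)) ^ 0)  =[xor_false →]=  (a | (a ^ 0))    ⊢ (~ ((a & (a | (a ^ 0))) ^ a))
(2) (a ^ 0)  =[xor_false →]=  a    ⊢ (~ ((a & (a | a)) ^ a))
(3) (a & (a | a))  =[absorb_and →]=  a    ⊢ (~ (a ^ a))
(4) a  =[absorb_and ←]=  (a & (a | 1))    ⊢ (~ ((a & (a | 1)) ^ a))
(5) a  =[absorb_and ←]=  (a & (a | c))    ⊢ (~ ((a & (a | 1)) ^ (a & (a | c))))
(6) c  =[xor_false ←]=  (c ^ 0)    ⊢ (~ ((a & (a | 1)) ^ (a & (a | (c ^ 0)))))
(7) a  =[xor_false ←]=  (a ^ 0)    ⊢ (~ (((a ^ 0) & (a | 1)) ^ (a & (a | (c ^ 0)))))
(8) (a | (c ^ 0))  =[absorb_and ←]=  ((a | (c ^ 0)) & ((a | (c ^ 0)) | b))    ⊢ E2

YES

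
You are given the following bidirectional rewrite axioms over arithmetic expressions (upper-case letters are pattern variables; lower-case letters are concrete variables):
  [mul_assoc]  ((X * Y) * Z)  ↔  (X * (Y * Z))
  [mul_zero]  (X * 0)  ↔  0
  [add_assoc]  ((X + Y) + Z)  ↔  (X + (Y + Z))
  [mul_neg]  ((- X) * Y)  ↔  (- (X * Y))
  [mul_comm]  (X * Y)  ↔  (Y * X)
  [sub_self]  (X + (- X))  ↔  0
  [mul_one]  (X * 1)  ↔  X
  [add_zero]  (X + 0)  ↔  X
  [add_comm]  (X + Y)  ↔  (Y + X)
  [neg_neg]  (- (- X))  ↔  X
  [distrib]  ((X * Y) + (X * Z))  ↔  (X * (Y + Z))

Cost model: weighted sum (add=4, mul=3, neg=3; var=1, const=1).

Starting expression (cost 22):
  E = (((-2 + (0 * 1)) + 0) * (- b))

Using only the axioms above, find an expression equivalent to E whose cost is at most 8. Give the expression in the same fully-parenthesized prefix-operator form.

(-2 * (- b))   [cost 8]

1. [add_zero →] ((-2 + (0 * 1)) + 0)  →  (-2 + (0 * 1));  E = ((-2 + (0 * 1)) * (- b))
2. [mul_one →] (0 * 1)  →  0;  E = ((-2 + 0) * (- b))
3. [add_zero →] (-2 + 0)  →  -2;  cost 8 ≤ 8, done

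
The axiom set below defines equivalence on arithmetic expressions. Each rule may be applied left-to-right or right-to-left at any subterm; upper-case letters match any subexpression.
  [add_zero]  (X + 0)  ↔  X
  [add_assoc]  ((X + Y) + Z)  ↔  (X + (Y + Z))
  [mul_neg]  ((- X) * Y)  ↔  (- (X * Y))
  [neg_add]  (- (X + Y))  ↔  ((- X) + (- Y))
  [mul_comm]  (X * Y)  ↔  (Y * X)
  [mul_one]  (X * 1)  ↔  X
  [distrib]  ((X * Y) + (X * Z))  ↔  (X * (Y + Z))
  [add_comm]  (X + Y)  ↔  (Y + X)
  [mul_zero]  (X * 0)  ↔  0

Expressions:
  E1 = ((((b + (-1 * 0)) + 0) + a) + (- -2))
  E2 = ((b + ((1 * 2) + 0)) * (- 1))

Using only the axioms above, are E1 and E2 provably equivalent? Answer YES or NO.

Every axiom is a valid identity, so a rewrite proof would force E1 and E2 to agree under every assignment.
At a=0, b=0: E1 = 2 but E2 = -2; they differ, so no derivation exists.

NO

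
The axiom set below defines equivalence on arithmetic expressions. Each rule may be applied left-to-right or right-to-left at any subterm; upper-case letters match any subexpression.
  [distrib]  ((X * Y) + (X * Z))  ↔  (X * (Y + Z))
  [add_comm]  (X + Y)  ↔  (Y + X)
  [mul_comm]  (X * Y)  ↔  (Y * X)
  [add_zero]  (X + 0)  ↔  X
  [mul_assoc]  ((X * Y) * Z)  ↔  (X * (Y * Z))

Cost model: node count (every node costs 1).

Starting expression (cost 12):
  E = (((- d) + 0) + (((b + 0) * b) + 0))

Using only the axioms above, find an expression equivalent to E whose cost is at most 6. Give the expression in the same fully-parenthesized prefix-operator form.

(1) (((b + 0) * b) + 0)  =[add_zero →]=  ((b + 0) * b)    ⊢ (((- d) + 0) + ((b + 0) * b))
(2) ((- d) + 0)  =[add_zero →]=  (- d)    ⊢ ((- d) + ((b + 0) * b))
(3) (b + 0)  =[add_zero →]=  b    ⊢ cost 6, within 6

((- d) + (b * b))   [cost 6]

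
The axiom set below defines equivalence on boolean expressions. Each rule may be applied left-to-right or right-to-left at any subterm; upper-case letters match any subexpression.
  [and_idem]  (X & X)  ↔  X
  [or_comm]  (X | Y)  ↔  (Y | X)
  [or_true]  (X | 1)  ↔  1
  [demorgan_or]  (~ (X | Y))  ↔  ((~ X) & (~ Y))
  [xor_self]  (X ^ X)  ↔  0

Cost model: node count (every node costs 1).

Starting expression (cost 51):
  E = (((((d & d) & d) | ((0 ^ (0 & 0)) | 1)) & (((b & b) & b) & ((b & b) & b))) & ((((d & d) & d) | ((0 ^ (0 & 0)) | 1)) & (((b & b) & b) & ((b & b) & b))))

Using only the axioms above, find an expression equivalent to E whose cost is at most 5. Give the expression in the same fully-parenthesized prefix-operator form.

((1 | d) & b)   [cost 5]

step 1: and_idem (→) rewrites (((((d & d) & d) | ((0 ^ (0 & 0)) | 1)) & (((b & b) & b) & ((b & b) & b))) & ((((d & d) & d) | ((0 ^ (0 & 0)) | 1)) & (((b & b) & b) & ((b & b) & b)))) into ((((d & d) & d) | ((0 ^ (0 & 0)) | 1)) & (((b & b) & b) & ((b & b) & b)))
step 2: and_idem (→) rewrites (0 & 0) into 0, now ((((d & d) & d) | ((0 ^ 0) | 1)) & (((b & b) & b) & ((b & b) & b)))
step 3: and_idem (→) rewrites (((b & b) & b) & ((b & b) & b)) into ((b & b) & b), now ((((d & d) & d) | ((0 ^ 0) | 1)) & ((b & b) & b))
step 4: xor_self (→) rewrites (0 ^ 0) into 0, now ((((d & d) & d) | (0 | 1)) & ((b & b) & b))
step 5: and_idem (→) rewrites (b & b) into b, now ((((d & d) & d) | (0 | 1)) & (b & b))
step 6: or_comm (→) rewrites (((d & d) & d) | (0 | 1)) into ((0 | 1) | ((d & d) & d)), now (((0 | 1) | ((d & d) & d)) & (b & b))
step 7: and_idem (→) rewrites (b & b) into b, now (((0 | 1) | ((d & d) & d)) & b)
step 8: and_idem (→) rewrites (d & d) into d, now (((0 | 1) | (d & d)) & b)
step 9: and_idem (→) rewrites (d & d) into d, now (((0 | 1) | d) & b)
step 10: or_true (→) rewrites (0 | 1) into 1, reaching cost 5 (bound 5)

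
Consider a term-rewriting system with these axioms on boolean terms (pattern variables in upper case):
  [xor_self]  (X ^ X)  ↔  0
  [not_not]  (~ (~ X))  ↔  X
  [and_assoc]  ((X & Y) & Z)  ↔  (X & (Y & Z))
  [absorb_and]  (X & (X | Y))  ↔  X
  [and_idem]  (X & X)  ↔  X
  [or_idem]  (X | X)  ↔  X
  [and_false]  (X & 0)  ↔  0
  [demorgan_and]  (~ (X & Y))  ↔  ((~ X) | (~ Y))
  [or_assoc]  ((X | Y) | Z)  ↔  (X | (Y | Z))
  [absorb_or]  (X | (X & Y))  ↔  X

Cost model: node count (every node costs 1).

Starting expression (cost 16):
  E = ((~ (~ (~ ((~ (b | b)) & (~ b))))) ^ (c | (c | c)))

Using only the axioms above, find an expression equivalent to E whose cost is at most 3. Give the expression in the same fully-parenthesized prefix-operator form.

(b ^ c)   [cost 3]

step 1: not_not (→) rewrites (~ (~ (~ ((~ (b | b)) & (~ b))))) into (~ ((~ (b | b)) & (~ b))), now ((~ ((~ (b | b)) & (~ b))) ^ (c | (c | c)))
step 2: or_idem (→) rewrites (b | b) into b, now ((~ ((~ b) & (~ b))) ^ (c | (c | c)))
step 3: or_idem (→) rewrites (c | c) into c, now ((~ ((~ b) & (~ b))) ^ (c | c))
step 4: and_idem (→) rewrites ((~ b) & (~ b)) into (~ b), now ((~ (~ b)) ^ (c | c))
step 5: or_idem (→) rewrites (c | c) into c, now ((~ (~ b)) ^ c)
step 6: not_not (→) rewrites (~ (~ b)) into b, reaching cost 3 (bound 3)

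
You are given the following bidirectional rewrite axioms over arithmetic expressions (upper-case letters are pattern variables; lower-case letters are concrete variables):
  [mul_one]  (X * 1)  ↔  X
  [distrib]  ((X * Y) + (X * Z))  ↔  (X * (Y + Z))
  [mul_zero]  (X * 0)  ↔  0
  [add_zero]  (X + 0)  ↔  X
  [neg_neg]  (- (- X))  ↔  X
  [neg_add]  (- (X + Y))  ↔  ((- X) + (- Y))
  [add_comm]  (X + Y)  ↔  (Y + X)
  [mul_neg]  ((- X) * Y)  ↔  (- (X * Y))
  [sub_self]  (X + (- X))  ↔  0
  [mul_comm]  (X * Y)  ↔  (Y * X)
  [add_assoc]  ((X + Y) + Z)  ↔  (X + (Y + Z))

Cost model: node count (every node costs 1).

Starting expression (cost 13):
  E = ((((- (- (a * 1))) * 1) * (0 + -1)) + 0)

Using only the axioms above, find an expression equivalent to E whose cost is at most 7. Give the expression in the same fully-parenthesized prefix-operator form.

step 1: mul_one (→) rewrites (a * 1) into a, now ((((- (- a)) * 1) * (0 + -1)) + 0)
step 2: neg_neg (→) rewrites (- (- a)) into a, now (((a * 1) * (0 + -1)) + 0)
step 3: add_zero (→) rewrites (((a * 1) * (0 + -1)) + 0) into ((a * 1) * (0 + -1)), reaching cost 7 (bound 7)

((a * 1) * (0 + -1))   [cost 7]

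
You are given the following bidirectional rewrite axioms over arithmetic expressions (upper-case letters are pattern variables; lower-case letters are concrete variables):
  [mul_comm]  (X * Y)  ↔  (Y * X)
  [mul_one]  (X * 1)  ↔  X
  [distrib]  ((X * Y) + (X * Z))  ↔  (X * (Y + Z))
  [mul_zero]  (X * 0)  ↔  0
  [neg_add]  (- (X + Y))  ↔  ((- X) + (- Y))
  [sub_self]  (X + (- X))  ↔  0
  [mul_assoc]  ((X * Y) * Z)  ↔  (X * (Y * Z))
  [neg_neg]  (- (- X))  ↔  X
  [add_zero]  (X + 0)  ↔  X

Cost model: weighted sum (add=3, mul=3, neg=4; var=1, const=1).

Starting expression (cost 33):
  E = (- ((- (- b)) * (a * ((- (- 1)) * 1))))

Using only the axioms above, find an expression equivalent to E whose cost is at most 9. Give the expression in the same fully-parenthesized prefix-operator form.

(- (b * a))   [cost 9]

step 1: mul_one (→) rewrites ((- (- 1)) * 1) into (- (- 1)), now (- ((- (- b)) * (a * (- (- 1)))))
step 2: neg_neg (→) rewrites (- (- b)) into b, now (- (b * (a * (- (- 1)))))
step 3: neg_neg (→) rewrites (- (- 1)) into 1, now (- (b * (a * 1)))
step 4: mul_one (→) rewrites (a * 1) into a, reaching cost 9 (bound 9)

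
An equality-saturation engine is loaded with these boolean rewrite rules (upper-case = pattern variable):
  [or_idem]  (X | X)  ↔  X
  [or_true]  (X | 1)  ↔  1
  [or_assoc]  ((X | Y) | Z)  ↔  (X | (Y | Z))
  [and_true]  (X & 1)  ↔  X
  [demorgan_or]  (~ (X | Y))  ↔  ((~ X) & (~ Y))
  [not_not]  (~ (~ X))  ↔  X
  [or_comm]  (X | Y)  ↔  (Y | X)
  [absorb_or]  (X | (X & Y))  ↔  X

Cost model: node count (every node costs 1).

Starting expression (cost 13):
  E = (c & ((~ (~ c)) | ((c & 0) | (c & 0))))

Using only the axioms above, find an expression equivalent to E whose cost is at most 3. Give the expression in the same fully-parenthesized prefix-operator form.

(1) ((c & 0) | (c & 0))  =[or_idem →]=  (c & 0)    ⊢ (c & ((~ (~ c)) | (c & 0)))
(2) (~ (~ c))  =[not_not →]=  c    ⊢ (c & (c | (c & 0)))
(3) (c | (c & 0))  =[absorb_or →]=  c    ⊢ cost 3, within 3

(c & c)   [cost 3]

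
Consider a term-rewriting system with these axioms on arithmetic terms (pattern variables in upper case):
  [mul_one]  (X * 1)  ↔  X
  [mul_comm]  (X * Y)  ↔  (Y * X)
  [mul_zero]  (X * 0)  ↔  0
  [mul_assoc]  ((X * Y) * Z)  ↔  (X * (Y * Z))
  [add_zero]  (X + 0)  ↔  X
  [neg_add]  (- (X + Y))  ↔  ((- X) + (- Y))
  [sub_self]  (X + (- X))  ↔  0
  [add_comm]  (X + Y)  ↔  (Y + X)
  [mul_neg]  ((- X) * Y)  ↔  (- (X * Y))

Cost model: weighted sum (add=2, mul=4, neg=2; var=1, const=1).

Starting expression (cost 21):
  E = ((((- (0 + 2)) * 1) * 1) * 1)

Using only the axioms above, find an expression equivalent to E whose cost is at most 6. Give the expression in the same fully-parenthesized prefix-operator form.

(- (0 + 2))   [cost 6]

(1) (((- (0 + 2)) * 1) * 1)  =[mul_one →]=  ((- (0 + 2)) * 1)    ⊢ (((- (0 + 2)) * 1) * 1)
(2) ((- (0 + 2)) * 1)  =[mul_one →]=  (- (0 + 2))    ⊢ ((- (0 + 2)) * 1)
(3) ((- (0 + 2)) * 1)  =[mul_one →]=  (- (0 + 2))    ⊢ cost 6, within 6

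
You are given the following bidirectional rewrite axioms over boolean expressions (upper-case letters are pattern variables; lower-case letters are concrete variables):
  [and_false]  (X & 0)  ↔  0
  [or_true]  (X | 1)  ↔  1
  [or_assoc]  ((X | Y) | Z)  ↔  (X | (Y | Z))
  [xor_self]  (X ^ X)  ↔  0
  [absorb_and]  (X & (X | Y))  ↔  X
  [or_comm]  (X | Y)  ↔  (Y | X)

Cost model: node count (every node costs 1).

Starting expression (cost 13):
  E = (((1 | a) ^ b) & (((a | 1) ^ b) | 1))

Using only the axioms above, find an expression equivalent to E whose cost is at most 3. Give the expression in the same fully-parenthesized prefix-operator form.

(1) (1 | a)  =[or_comm →]=  (a | 1)    ⊢ (((a | 1) ^ b) & (((a | 1) ^ b) | 1))
(2) (((a | 1) ^ b) & (((a | 1) ^ b) | 1))  =[absorb_and →]=  ((a | 1) ^ b)
(3) (a | 1)  =[or_true →]=  1    ⊢ cost 3, within 3

(1 ^ b)   [cost 3]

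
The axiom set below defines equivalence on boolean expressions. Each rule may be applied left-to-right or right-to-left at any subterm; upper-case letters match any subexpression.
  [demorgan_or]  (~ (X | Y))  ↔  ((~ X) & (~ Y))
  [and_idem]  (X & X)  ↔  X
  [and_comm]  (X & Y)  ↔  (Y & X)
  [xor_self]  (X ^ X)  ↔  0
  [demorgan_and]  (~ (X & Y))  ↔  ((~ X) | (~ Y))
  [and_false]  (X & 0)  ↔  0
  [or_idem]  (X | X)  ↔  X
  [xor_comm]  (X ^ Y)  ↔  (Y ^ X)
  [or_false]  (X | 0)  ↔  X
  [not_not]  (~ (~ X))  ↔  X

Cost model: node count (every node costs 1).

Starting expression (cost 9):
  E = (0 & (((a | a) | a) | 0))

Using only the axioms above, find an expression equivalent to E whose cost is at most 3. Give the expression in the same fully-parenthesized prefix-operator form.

(0 & a)   [cost 3]

(1) (((a | a) | a) | 0)  =[or_false →]=  ((a | a) | a)    ⊢ (0 & ((a | a) | a))
(2) (a | a)  =[or_idem →]=  a    ⊢ (0 & (a | a))
(3) (a | a)  =[or_idem →]=  a    ⊢ cost 3, within 3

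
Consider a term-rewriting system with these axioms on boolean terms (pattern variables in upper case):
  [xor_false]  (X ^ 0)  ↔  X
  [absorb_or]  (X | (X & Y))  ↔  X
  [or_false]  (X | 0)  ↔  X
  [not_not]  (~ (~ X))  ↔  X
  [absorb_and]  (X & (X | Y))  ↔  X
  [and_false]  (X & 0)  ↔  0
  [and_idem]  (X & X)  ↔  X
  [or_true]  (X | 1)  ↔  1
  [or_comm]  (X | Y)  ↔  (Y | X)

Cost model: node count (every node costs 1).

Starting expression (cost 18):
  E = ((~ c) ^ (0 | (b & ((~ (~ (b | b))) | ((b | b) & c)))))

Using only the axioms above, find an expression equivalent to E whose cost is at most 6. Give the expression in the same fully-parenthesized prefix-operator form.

1. [not_not →] (~ (~ (b | b)))  →  (b | b);  E = ((~ c) ^ (0 | (b & ((b | b) | ((b | b) & c)))))
2. [absorb_or →] ((b | b) | ((b | b) & c))  →  (b | b);  E = ((~ c) ^ (0 | (b & (b | b))))
3. [absorb_and →] (b & (b | b))  →  b;  cost 6 ≤ 6, done

((~ c) ^ (0 | b))   [cost 6]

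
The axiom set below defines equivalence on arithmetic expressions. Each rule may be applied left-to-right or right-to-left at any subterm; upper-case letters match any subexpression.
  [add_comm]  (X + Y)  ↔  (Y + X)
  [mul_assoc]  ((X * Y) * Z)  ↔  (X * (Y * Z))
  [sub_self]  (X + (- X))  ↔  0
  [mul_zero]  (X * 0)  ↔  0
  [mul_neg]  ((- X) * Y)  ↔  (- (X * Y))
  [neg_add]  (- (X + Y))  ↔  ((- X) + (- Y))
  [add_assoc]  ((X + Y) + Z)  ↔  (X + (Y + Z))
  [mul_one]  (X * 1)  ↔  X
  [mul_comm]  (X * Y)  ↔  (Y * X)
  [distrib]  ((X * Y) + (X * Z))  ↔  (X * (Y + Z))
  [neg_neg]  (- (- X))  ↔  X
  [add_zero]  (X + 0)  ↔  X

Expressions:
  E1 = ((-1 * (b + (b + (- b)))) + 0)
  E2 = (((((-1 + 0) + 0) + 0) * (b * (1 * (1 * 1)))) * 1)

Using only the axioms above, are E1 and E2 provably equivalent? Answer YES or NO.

1. [sub_self →] (b + (- b))  →  0;  E1 = ((-1 * (b + 0)) + 0)
2. [add_zero →] (b + 0)  →  b;  E1 = ((-1 * b) + 0)
3. [add_zero →] ((-1 * b) + 0)  →  (-1 * b)
4. [add_zero ←] -1  →  (-1 + 0);  E1 = ((-1 + 0) * b)
5. [mul_one ←] b  →  (b * 1);  E1 = ((-1 + 0) * (b * 1))
6. [mul_one ←] 1  →  (1 * 1);  E1 = ((-1 + 0) * (b * (1 * 1)))
7. [add_zero ←] -1  →  (-1 + 0);  E1 = (((-1 + 0) + 0) * (b * (1 * 1)))
8. [add_zero ←] -1  →  (-1 + 0);  E1 = ((((-1 + 0) + 0) + 0) * (b * (1 * 1)))
9. [mul_one ←] 1  →  (1 * 1);  E1 = ((((-1 + 0) + 0) + 0) * (b * (1 * (1 * 1))))
10. [mul_one ←] ((((-1 + 0) + 0) + 0) * (b * (1 * (1 * 1))))  →  (((((-1 + 0) + 0) + 0) * (b * (1 * (1 * 1)))) * 1);  this is E2

YES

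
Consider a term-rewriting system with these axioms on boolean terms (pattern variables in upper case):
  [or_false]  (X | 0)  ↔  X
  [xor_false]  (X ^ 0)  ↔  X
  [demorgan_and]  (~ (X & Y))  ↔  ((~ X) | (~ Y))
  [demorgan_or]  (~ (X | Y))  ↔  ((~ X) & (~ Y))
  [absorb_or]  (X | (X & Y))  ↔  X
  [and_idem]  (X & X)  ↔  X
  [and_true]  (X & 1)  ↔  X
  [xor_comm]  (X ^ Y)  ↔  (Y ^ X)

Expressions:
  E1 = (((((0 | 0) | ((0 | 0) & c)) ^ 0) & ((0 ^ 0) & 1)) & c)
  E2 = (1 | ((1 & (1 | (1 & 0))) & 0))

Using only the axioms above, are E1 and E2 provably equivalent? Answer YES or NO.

NO

Every axiom is a valid identity, so a rewrite proof would force E1 and E2 to agree under every assignment.
At c=0: E1 = 0 but E2 = 1; they differ, so no derivation exists.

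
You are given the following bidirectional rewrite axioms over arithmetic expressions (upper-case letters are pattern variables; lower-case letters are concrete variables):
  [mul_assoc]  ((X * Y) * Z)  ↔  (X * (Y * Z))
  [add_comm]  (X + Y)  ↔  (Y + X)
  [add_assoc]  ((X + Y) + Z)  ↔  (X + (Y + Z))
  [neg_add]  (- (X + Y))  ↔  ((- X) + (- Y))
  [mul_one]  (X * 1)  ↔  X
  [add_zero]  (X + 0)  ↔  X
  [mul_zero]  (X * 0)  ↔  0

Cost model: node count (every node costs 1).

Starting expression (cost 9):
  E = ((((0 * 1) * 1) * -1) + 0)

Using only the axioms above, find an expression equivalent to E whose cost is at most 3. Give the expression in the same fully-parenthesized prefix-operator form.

(0 * -1)   [cost 3]

step 1: mul_one (→) rewrites ((0 * 1) * 1) into (0 * 1), now (((0 * 1) * -1) + 0)
step 2: mul_one (→) rewrites (0 * 1) into 0, now ((0 * -1) + 0)
step 3: add_zero (→) rewrites ((0 * -1) + 0) into (0 * -1), reaching cost 3 (bound 3)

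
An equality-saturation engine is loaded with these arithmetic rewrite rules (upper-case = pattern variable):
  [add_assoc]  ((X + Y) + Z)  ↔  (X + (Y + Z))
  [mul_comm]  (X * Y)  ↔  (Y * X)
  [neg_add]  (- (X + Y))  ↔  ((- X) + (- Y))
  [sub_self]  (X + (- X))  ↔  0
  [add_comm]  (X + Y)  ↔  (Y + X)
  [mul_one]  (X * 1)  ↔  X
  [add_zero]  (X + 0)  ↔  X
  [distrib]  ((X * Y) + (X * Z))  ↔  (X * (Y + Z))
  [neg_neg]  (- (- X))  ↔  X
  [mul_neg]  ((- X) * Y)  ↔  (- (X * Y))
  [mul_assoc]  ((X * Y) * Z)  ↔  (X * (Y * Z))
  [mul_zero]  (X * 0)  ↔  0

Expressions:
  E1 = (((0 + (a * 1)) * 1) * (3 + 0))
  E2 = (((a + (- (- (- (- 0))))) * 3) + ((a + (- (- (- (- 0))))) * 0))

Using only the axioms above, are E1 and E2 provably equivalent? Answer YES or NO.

1. [mul_one →] ((0 + (a * 1)) * 1)  →  (0 + (a * 1));  E1 = ((0 + (a * 1)) * (3 + 0))
2. [add_comm →] (0 + (a * 1))  →  ((a * 1) + 0);  E1 = (((a * 1) + 0) * (3 + 0))
3. [mul_one →] (a * 1)  →  a;  E1 = ((a + 0) * (3 + 0))
4. [neg_neg ←] 0  →  (- (- 0));  E1 = ((a + (- (- 0))) * (3 + 0))
5. [neg_neg ←] (- (- 0))  →  (- (- (- (- 0))));  E1 = ((a + (- (- (- (- 0))))) * (3 + 0))
6. [distrib ←] ((a + (- (- (- (- 0))))) * (3 + 0))  →  (((a + (- (- (- (- 0))))) * 3) + ((a + (- (- (- (- 0))))) * 0));  this is E2

YES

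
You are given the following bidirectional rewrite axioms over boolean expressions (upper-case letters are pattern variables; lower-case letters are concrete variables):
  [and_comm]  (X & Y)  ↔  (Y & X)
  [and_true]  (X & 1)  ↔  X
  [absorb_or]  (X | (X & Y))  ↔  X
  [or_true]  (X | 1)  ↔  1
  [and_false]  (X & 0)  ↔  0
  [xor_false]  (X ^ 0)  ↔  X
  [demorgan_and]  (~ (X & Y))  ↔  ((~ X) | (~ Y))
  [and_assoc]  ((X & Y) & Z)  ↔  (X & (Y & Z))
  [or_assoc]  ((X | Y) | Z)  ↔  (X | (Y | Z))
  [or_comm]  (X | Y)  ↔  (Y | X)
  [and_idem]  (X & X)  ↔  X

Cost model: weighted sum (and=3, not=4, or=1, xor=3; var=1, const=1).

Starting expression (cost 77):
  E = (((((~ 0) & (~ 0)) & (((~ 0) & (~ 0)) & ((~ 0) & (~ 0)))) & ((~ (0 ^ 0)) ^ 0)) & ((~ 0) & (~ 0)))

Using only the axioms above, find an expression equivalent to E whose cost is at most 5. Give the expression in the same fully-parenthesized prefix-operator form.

step 1: and_idem (→) rewrites (((~ 0) & (~ 0)) & ((~ 0) & (~ 0))) into ((~ 0) & (~ 0)), now (((((~ 0) & (~ 0)) & ((~ 0) & (~ 0))) & ((~ (0 ^ 0)) ^ 0)) & ((~ 0) & (~ 0)))
step 2: and_idem (→) rewrites (((~ 0) & (~ 0)) & ((~ 0) & (~ 0))) into ((~ 0) & (~ 0)), now ((((~ 0) & (~ 0)) & ((~ (0 ^ 0)) ^ 0)) & ((~ 0) & (~ 0)))
step 3: xor_false (→) rewrites (0 ^ 0) into 0, now ((((~ 0) & (~ 0)) & ((~ 0) ^ 0)) & ((~ 0) & (~ 0)))
step 4: and_idem (→) rewrites ((~ 0) & (~ 0)) into (~ 0), now (((~ 0) & ((~ 0) ^ 0)) & ((~ 0) & (~ 0)))
step 5: xor_false (→) rewrites ((~ 0) ^ 0) into (~ 0), now (((~ 0) & (~ 0)) & ((~ 0) & (~ 0)))
step 6: and_idem (→) rewrites (((~ 0) & (~ 0)) & ((~ 0) & (~ 0))) into ((~ 0) & (~ 0))
step 7: and_idem (→) rewrites ((~ 0) & (~ 0)) into (~ 0), reaching cost 5 (bound 5)

(~ 0)   [cost 5]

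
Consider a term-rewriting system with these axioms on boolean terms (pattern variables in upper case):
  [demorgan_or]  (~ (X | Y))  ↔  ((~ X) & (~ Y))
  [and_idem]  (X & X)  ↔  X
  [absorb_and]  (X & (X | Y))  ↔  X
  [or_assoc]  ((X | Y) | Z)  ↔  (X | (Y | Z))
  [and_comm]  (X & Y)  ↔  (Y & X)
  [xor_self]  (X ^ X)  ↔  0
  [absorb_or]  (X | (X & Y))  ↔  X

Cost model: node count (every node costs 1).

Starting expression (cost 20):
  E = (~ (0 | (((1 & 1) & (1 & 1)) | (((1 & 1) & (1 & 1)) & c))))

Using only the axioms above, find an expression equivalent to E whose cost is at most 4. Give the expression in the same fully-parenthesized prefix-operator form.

(~ (0 | 1))   [cost 4]

(1) (((1 & 1) & (1 & 1)) | (((1 & 1) & (1 & 1)) & c))  =[absorb_or →]=  ((1 & 1) & (1 & 1))    ⊢ (~ (0 | ((1 & 1) & (1 & 1))))
(2) ((1 & 1) & (1 & 1))  =[and_idem →]=  (1 & 1)    ⊢ (~ (0 | (1 & 1)))
(3) (1 & 1)  =[and_idem →]=  1    ⊢ cost 4, within 4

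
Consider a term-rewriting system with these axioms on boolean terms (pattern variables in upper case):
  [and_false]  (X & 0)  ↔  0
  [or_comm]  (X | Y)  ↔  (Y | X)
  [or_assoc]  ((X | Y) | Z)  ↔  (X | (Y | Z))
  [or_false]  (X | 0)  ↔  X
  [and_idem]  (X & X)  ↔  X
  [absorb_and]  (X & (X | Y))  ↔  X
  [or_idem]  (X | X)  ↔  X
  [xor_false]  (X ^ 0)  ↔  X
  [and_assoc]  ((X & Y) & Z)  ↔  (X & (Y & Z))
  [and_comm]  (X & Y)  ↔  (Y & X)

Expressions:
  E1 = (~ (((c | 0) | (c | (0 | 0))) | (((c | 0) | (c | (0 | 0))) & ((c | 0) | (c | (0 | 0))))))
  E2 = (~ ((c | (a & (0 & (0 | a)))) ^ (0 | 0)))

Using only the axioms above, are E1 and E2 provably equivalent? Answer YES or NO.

YES

1. [and_idem →] (((c | 0) | (c | (0 | 0))) & ((c | 0) | (c | (0 | 0))))  →  ((c | 0) | (c | (0 | 0)));  E1 = (~ (((c | 0) | (c | (0 | 0))) | ((c | 0) | (c | (0 | 0)))))
2. [or_false →] (0 | 0)  →  0;  E1 = (~ (((c | 0) | (c | (0 | 0))) | ((c | 0) | (c | 0))))
3. [or_false →] (0 | 0)  →  0;  E1 = (~ (((c | 0) | (c | 0)) | ((c | 0) | (c | 0))))
4. [or_idem →] (((c | 0) | (c | 0)) | ((c | 0) | (c | 0)))  →  ((c | 0) | (c | 0));  E1 = (~ ((c | 0) | (c | 0)))
5. [or_idem →] ((c | 0) | (c | 0))  →  (c | 0);  E1 = (~ (c | 0))
6. [xor_false ←] (c | 0)  →  ((c | 0) ^ 0);  E1 = (~ ((c | 0) ^ 0))
7. [or_idem ←] 0  →  (0 | 0);  E1 = (~ ((c | 0) ^ (0 | 0)))
8. [and_false ←] 0  →  (a & 0);  E1 = (~ ((c | (a & 0)) ^ (0 | 0)))
9. [absorb_and ←] 0  →  (0 & (0 | a));  this is E2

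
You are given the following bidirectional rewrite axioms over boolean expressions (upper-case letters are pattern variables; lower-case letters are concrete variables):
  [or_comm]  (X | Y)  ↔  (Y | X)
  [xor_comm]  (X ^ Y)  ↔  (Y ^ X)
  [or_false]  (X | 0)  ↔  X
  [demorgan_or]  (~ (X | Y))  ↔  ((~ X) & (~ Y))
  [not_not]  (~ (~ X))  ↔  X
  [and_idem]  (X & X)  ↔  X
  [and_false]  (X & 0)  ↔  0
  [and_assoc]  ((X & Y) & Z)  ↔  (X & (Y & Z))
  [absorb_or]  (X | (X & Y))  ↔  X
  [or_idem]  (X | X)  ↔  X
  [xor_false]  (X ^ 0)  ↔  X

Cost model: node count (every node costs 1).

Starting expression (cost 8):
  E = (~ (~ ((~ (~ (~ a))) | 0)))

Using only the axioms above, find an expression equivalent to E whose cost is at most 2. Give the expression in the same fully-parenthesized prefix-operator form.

(~ a)   [cost 2]

(1) (~ (~ (~ a)))  =[not_not →]=  (~ a)    ⊢ (~ (~ ((~ a) | 0)))
(2) ((~ a) | 0)  =[or_false →]=  (~ a)    ⊢ (~ (~ (~ a)))
(3) (~ (~ (~ a)))  =[not_not →]=  (~ a)    ⊢ cost 2, within 2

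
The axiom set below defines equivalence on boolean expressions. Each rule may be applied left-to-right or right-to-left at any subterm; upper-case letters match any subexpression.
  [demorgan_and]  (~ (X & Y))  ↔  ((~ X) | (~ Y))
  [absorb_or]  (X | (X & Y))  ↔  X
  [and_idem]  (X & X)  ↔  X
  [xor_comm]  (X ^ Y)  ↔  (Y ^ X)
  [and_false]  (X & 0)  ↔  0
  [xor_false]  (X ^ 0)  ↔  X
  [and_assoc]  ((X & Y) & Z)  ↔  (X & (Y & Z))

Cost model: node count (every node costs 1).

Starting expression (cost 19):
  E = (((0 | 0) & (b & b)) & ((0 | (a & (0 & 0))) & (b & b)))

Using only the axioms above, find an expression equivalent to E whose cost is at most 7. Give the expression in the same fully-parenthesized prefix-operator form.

((0 | 0) & (b & b))   [cost 7]

step 1: and_idem (→) rewrites (0 & 0) into 0, now (((0 | 0) & (b & b)) & ((0 | (a & 0)) & (b & b)))
step 2: and_false (→) rewrites (a & 0) into 0, now (((0 | 0) & (b & b)) & ((0 | 0) & (b & b)))
step 3: and_idem (→) rewrites (((0 | 0) & (b & b)) & ((0 | 0) & (b & b))) into ((0 | 0) & (b & b)), reaching cost 7 (bound 7)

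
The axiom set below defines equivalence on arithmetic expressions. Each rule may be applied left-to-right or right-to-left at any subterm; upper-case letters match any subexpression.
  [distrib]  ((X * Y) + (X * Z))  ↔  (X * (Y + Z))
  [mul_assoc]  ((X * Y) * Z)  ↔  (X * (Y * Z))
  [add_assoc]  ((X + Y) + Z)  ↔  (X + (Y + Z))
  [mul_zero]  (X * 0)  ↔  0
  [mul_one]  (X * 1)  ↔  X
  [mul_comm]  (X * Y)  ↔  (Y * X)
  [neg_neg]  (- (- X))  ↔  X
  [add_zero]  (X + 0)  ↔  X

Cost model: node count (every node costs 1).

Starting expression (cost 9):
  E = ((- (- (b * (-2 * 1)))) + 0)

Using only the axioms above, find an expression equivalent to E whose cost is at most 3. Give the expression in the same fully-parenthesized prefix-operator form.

1. [mul_one →] (-2 * 1)  →  -2;  E = ((- (- (b * -2))) + 0)
2. [add_zero →] ((- (- (b * -2))) + 0)  →  (- (- (b * -2)))
3. [neg_neg →] (- (- (b * -2)))  →  (b * -2);  cost 3 ≤ 3, done

(b * -2)   [cost 3]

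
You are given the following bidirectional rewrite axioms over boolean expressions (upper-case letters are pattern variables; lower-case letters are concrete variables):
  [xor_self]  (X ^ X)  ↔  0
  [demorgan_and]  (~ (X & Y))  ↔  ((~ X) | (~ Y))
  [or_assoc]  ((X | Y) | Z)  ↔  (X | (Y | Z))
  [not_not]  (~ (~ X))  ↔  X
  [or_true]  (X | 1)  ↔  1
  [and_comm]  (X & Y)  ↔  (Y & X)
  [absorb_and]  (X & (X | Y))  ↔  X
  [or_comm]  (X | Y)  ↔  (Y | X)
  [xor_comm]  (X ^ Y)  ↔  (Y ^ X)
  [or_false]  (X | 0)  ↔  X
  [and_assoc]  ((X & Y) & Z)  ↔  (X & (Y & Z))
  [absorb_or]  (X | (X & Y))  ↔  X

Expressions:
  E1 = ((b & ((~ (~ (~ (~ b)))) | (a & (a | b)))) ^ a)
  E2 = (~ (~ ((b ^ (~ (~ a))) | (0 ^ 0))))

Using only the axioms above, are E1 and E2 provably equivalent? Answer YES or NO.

1. [not_not →] (~ (~ b))  →  b;  E1 = ((b & ((~ (~ b)) | (a & (a | b)))) ^ a)
2. [not_not →] (~ (~ b))  →  b;  E1 = ((b & (b | (a & (a | b)))) ^ a)
3. [absorb_and →] (a & (a | b))  →  a;  E1 = ((b & (b | a)) ^ a)
4. [absorb_and →] (b & (b | a))  →  b;  E1 = (b ^ a)
5. [or_false ←] (b ^ a)  →  ((b ^ a) | 0)
6. [not_not ←] a  →  (~ (~ a));  E1 = ((b ^ (~ (~ a))) | 0)
7. [xor_self ←] 0  →  (0 ^ 0);  E1 = ((b ^ (~ (~ a))) | (0 ^ 0))
8. [not_not ←] ((b ^ (~ (~ a))) | (0 ^ 0))  →  (~ (~ ((b ^ (~ (~ a))) | (0 ^ 0))));  this is E2

YES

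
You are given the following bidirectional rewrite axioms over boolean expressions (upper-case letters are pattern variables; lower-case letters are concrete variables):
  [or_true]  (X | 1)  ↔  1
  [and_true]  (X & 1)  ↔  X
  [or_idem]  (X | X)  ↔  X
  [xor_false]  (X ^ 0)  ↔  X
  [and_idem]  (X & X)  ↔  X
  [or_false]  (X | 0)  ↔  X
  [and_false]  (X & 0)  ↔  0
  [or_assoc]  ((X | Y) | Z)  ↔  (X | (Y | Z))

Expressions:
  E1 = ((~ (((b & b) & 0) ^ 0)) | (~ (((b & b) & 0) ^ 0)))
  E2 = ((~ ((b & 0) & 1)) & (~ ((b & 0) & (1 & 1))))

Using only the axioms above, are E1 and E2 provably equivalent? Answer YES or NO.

1. [or_idem →] ((~ (((b & b) & 0) ^ 0)) | (~ (((b & b) & 0) ^ 0)))  →  (~ (((b & b) & 0) ^ 0))
2. [and_idem →] (b & b)  →  b;  E1 = (~ ((b & 0) ^ 0))
3. [xor_false →] ((b & 0) ^ 0)  →  (b & 0);  E1 = (~ (b & 0))
4. [and_true ←] (b & 0)  →  ((b & 0) & 1);  E1 = (~ ((b & 0) & 1))
5. [and_idem ←] (~ ((b & 0) & 1))  →  ((~ ((b & 0) & 1)) & (~ ((b & 0) & 1)))
6. [and_idem ←] 1  →  (1 & 1);  this is E2

YES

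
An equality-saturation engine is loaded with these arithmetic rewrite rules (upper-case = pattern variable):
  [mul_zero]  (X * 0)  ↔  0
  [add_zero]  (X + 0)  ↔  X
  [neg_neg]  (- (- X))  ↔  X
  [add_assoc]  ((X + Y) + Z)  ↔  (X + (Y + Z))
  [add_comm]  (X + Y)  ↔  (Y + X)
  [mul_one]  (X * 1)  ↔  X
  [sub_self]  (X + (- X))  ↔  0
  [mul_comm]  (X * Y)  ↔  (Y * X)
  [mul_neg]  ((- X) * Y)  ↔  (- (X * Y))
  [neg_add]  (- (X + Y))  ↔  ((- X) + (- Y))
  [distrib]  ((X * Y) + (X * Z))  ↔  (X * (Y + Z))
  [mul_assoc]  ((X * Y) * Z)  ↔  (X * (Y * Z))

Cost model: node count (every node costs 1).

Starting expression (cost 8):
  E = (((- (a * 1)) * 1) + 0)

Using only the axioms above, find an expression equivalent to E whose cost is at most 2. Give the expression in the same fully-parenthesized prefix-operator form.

(- a)   [cost 2]

step 1: mul_one (→) rewrites (a * 1) into a, now (((- a) * 1) + 0)
step 2: mul_one (→) rewrites ((- a) * 1) into (- a), now ((- a) + 0)
step 3: add_zero (→) rewrites ((- a) + 0) into (- a), reaching cost 2 (bound 2)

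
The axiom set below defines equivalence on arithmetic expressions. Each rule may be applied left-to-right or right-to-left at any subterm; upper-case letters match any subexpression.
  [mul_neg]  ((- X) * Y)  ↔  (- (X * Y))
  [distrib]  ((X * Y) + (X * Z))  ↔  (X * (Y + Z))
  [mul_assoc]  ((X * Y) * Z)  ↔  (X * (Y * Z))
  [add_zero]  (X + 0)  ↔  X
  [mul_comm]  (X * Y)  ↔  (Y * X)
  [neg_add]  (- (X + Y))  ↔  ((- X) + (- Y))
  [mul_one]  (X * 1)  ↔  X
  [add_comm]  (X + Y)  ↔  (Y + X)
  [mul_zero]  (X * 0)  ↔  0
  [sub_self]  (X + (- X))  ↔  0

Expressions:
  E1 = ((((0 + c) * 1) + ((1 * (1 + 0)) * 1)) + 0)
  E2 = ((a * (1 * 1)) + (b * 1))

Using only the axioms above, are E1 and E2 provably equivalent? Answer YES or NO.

Every axiom is a valid identity, so a rewrite proof would force E1 and E2 to agree under every assignment.
At a=0, b=0, c=0: E1 = 1 but E2 = 0; they differ, so no derivation exists.

NO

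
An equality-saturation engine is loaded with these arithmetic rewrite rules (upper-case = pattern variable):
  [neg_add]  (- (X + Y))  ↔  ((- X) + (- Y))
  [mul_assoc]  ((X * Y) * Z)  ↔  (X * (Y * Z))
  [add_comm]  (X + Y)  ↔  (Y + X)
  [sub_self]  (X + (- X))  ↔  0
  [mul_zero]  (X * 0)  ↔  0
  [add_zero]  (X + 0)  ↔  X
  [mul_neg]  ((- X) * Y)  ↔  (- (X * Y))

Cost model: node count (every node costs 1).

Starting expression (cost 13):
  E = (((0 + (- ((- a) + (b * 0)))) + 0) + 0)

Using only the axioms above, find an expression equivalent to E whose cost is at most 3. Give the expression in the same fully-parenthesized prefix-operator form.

(- (- a))   [cost 3]

step 1: add_zero (→) rewrites (((0 + (- ((- a) + (b * 0)))) + 0) + 0) into ((0 + (- ((- a) + (b * 0)))) + 0)
step 2: add_comm (→) rewrites (0 + (- ((- a) + (b * 0)))) into ((- ((- a) + (b * 0))) + 0), now (((- ((- a) + (b * 0))) + 0) + 0)
step 3: mul_zero (→) rewrites (b * 0) into 0, now (((- ((- a) + 0)) + 0) + 0)
step 4: add_zero (→) rewrites (((- ((- a) + 0)) + 0) + 0) into ((- ((- a) + 0)) + 0)
step 5: add_zero (→) rewrites ((- ((- a) + 0)) + 0) into (- ((- a) + 0))
step 6: add_zero (→) rewrites ((- a) + 0) into (- a), reaching cost 3 (bound 3)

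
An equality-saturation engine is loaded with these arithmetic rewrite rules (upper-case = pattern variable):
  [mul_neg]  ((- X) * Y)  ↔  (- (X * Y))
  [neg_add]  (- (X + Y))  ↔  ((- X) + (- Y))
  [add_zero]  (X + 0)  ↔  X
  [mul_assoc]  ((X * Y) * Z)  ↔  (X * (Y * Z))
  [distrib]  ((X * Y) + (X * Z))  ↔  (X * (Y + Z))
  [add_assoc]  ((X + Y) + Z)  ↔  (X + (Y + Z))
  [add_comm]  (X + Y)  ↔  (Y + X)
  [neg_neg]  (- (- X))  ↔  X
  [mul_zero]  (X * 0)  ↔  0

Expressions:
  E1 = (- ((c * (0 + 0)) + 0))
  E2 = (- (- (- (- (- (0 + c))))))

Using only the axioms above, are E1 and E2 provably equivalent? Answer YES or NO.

NO

Every axiom is a valid identity, so a rewrite proof would force E1 and E2 to agree under every assignment.
At c=1: E1 = 0 but E2 = -1; they differ, so no derivation exists.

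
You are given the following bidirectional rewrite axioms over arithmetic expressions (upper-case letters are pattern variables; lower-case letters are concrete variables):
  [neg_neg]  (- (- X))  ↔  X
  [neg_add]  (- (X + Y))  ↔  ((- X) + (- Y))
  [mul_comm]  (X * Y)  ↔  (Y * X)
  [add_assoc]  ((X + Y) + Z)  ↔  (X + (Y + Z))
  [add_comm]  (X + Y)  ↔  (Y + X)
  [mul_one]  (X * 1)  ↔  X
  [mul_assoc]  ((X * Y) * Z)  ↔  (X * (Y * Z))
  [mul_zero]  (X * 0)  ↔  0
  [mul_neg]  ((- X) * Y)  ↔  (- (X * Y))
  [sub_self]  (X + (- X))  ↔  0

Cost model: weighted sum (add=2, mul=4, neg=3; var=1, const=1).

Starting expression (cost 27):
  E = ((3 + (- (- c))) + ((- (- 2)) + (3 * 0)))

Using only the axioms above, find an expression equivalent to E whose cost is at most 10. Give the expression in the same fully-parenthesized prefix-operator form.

((3 + c) + (2 + 0))   [cost 10]

1. [mul_zero →] (3 * 0)  →  0;  E = ((3 + (- (- c))) + ((- (- 2)) + 0))
2. [neg_neg →] (- (- c))  →  c;  E = ((3 + c) + ((- (- 2)) + 0))
3. [neg_neg →] (- (- 2))  →  2;  cost 10 ≤ 10, done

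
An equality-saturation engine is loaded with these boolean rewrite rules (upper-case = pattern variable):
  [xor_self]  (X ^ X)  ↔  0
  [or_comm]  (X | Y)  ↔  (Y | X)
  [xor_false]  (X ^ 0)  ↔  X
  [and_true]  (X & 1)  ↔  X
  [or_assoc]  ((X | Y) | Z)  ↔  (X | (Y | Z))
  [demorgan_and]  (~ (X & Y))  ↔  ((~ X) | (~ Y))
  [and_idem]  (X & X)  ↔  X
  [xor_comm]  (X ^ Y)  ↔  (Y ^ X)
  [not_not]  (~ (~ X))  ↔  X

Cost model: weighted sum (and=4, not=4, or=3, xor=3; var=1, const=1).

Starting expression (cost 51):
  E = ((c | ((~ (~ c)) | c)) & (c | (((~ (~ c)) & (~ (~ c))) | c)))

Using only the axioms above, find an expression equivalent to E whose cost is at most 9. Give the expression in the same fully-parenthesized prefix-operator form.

(c | (c | c))   [cost 9]

1. [and_idem →] ((~ (~ c)) & (~ (~ c)))  →  (~ (~ c));  E = ((c | ((~ (~ c)) | c)) & (c | ((~ (~ c)) | c)))
2. [and_idem →] ((c | ((~ (~ c)) | c)) & (c | ((~ (~ c)) | c)))  →  (c | ((~ (~ c)) | c))
3. [not_not →] (~ (~ c))  →  c;  cost 9 ≤ 9, done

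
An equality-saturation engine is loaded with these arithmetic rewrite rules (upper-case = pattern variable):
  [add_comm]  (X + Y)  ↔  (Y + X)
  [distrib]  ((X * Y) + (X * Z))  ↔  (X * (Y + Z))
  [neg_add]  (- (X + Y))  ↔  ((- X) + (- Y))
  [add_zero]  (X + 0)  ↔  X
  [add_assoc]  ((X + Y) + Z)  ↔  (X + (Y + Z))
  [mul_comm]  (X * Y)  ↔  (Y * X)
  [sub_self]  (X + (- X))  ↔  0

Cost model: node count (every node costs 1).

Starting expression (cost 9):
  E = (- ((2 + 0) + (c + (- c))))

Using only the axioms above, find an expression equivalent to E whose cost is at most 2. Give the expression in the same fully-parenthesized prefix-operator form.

(1) (c + (- c))  =[sub_self →]=  0    ⊢ (- ((2 + 0) + 0))
(2) ((2 + 0) + 0)  =[add_zero →]=  (2 + 0)    ⊢ (- (2 + 0))
(3) (2 + 0)  =[add_zero →]=  2    ⊢ cost 2, within 2

(- 2)   [cost 2]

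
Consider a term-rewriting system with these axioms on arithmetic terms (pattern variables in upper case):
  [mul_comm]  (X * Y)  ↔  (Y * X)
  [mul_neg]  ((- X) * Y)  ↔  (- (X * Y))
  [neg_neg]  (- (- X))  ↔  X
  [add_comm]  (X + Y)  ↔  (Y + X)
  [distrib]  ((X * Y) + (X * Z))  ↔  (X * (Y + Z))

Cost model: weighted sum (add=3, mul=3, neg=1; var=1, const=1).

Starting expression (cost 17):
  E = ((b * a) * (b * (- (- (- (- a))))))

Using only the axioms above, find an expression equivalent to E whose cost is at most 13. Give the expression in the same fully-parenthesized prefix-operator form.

((b * a) * (a * b))   [cost 13]

(1) (- (- (- a)))  =[neg_neg →]=  (- a)    ⊢ ((b * a) * (b * (- (- a))))
(2) (b * (- (- a)))  =[mul_comm →]=  ((- (- a)) * b)    ⊢ ((b * a) * ((- (- a)) * b))
(3) (- (- a))  =[neg_neg →]=  a    ⊢ cost 13, within 13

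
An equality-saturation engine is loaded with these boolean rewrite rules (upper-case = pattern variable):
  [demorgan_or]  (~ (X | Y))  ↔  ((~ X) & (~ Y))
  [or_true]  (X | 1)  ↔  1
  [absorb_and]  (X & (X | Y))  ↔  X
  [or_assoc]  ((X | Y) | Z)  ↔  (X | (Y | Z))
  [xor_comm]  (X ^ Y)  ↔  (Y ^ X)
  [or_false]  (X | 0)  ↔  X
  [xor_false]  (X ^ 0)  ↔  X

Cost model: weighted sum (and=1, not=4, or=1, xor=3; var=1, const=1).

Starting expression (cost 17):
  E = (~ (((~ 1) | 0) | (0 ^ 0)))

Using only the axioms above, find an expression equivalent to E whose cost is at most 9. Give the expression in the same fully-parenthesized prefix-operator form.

1. [xor_false →] (0 ^ 0)  →  0;  E = (~ (((~ 1) | 0) | 0))
2. [or_false →] ((~ 1) | 0)  →  (~ 1);  E = (~ ((~ 1) | 0))
3. [or_false →] ((~ 1) | 0)  →  (~ 1);  cost 9 ≤ 9, done

(~ (~ 1))   [cost 9]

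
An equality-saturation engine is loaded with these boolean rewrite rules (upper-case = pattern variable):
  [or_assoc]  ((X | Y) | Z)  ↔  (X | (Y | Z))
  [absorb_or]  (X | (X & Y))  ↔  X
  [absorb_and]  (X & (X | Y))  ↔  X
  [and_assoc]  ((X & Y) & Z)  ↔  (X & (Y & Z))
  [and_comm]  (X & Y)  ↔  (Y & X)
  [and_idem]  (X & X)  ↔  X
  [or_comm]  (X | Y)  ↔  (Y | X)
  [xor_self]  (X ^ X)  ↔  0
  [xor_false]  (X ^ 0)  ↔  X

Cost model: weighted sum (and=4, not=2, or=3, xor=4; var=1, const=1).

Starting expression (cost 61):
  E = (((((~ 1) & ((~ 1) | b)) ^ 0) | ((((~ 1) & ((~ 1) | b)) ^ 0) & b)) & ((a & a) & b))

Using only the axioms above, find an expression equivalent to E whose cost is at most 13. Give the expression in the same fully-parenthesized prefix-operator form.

1. [absorb_or →] ((((~ 1) & ((~ 1) | b)) ^ 0) | ((((~ 1) & ((~ 1) | b)) ^ 0) & b))  →  (((~ 1) & ((~ 1) | b)) ^ 0);  E = ((((~ 1) & ((~ 1) | b)) ^ 0) & ((a & a) & b))
2. [absorb_and →] ((~ 1) & ((~ 1) | b))  →  (~ 1);  E = (((~ 1) ^ 0) & ((a & a) & b))
3. [and_idem →] (a & a)  →  a;  E = (((~ 1) ^ 0) & (a & b))
4. [xor_false →] ((~ 1) ^ 0)  →  (~ 1);  cost 13 ≤ 13, done

((~ 1) & (a & b))   [cost 13]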